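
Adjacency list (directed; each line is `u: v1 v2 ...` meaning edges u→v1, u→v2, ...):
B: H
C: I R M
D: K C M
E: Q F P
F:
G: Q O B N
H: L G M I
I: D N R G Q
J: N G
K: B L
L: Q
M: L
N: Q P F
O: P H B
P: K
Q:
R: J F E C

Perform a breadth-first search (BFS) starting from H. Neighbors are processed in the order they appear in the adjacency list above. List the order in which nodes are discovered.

H L G M I Q O B N D R P F K C J E

Visit H; enqueue L, G, M, I → queue [L, G, M, I]
Visit L; enqueue Q → queue [G, M, I, Q]
Visit G; enqueue O, B, N → queue [M, I, Q, O, B, N]
Visit M → queue [I, Q, O, B, N]
Visit I; enqueue D, R → queue [Q, O, B, N, D, R]
Visit Q → queue [O, B, N, D, R]
Visit O; enqueue P → queue [B, N, D, R, P]
Visit B → queue [N, D, R, P]
Visit N; enqueue F → queue [D, R, P, F]
Visit D; enqueue K, C → queue [R, P, F, K, C]
Visit R; enqueue J, E → queue [P, F, K, C, J, E]
Visit P → queue [F, K, C, J, E]
Visit F → queue [K, C, J, E]
Visit K → queue [C, J, E]
Visit C → queue [J, E]
Visit J → queue [E]
Visit E → queue []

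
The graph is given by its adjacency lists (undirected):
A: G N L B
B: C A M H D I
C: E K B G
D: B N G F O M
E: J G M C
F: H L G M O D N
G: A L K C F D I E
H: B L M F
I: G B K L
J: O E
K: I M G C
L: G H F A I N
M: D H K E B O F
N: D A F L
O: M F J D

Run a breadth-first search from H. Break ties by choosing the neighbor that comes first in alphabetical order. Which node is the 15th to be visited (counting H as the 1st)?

J

Visit H; enqueue B, F, L, M → queue [B, F, L, M]
Visit B; enqueue A, C, D, I → queue [F, L, M, A, C, D, I]
Visit F; enqueue G, N, O → queue [L, M, A, C, D, I, G, N, O]
Visit L → queue [M, A, C, D, I, G, N, O]
Visit M; enqueue E, K → queue [A, C, D, I, G, N, O, E, K]
Visit A → queue [C, D, I, G, N, O, E, K]
Visit C → queue [D, I, G, N, O, E, K]
Visit D → queue [I, G, N, O, E, K]
Visit I → queue [G, N, O, E, K]
Visit G → queue [N, O, E, K]
Visit N → queue [O, E, K]
Visit O; enqueue J → queue [E, K, J]
Visit E → queue [K, J]
Visit K → queue [J]
Visit J → queue []

Visit order: H, B, F, L, M, A, C, D, I, G, N, O, E, K, J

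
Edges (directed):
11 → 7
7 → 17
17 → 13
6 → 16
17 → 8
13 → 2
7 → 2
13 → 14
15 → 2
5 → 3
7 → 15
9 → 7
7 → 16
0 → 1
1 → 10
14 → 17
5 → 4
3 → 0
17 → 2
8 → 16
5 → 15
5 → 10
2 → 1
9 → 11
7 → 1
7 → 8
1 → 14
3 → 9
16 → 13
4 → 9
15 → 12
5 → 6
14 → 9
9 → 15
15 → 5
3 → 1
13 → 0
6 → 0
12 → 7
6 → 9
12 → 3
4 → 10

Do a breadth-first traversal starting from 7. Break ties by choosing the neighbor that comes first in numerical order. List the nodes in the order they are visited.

7 1 2 8 15 16 17 10 14 5 12 13 9 3 4 6 0 11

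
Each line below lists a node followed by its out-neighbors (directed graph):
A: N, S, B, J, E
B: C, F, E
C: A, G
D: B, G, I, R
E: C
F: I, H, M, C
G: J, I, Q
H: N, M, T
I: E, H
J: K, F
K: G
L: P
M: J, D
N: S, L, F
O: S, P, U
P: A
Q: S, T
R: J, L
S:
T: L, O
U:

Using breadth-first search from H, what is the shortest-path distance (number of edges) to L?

Level 0: H
Level 1: M, N, T
Level 2: D, F, J, L, O, S
Level 3: B, C, G, I, K, P, R, U
Level 4: A, E, Q
L first appears at level 2.

2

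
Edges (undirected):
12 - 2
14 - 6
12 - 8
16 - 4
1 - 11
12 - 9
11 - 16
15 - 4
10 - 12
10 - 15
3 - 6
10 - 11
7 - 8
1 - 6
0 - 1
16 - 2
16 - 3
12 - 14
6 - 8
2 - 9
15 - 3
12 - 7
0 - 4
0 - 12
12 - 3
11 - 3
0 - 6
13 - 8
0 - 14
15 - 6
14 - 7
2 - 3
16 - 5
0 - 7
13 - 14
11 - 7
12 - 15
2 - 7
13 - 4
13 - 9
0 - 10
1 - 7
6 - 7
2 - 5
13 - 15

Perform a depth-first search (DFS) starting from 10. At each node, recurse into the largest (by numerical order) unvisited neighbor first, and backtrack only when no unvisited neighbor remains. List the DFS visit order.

Visit 10
10 → 15
15 → 13
13 → 14
14 → 12
12 → 9
9 → 2
2 → 16
16 → 11
11 → 7
7 → 8
8 → 6
6 → 3
6 → 1
1 → 0
0 → 4
16 → 5

10, 15, 13, 14, 12, 9, 2, 16, 11, 7, 8, 6, 3, 1, 0, 4, 5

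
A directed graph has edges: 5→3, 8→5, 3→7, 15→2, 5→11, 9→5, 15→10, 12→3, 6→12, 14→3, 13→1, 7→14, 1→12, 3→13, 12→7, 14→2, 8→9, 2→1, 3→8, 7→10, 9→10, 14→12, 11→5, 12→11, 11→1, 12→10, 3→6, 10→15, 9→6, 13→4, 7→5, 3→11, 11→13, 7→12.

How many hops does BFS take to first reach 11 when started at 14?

2

Level 0: 14
Level 1: 2, 3, 12
Level 2: 1, 6, 7, 8, 10, 11, 13
Level 3: 4, 5, 9, 15
11 first appears at level 2.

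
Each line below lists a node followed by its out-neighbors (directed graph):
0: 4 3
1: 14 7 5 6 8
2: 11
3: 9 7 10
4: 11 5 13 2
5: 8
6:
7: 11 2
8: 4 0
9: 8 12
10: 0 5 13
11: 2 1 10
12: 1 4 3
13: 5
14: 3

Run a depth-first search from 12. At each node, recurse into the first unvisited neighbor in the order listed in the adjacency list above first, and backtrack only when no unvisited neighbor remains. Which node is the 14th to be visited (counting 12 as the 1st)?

Visit 12
12 → 1
1 → 14
14 → 3
3 → 9
9 → 8
8 → 4
4 → 11
11 → 2
11 → 10
10 → 0
10 → 5
10 → 13
3 → 7
1 → 6

Visit order: 12, 1, 14, 3, 9, 8, 4, 11, 2, 10, 0, 5, 13, 7, 6

7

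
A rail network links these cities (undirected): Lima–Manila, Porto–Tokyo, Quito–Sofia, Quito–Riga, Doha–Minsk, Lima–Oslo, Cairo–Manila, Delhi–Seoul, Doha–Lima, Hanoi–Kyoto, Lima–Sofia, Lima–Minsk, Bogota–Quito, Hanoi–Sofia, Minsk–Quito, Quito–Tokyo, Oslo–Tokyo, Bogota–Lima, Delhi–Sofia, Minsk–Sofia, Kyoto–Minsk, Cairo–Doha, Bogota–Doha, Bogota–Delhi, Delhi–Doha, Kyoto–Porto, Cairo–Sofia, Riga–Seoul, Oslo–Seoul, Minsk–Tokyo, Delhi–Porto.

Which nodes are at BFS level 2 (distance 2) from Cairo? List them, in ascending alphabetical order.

Bogota, Delhi, Hanoi, Lima, Minsk, Quito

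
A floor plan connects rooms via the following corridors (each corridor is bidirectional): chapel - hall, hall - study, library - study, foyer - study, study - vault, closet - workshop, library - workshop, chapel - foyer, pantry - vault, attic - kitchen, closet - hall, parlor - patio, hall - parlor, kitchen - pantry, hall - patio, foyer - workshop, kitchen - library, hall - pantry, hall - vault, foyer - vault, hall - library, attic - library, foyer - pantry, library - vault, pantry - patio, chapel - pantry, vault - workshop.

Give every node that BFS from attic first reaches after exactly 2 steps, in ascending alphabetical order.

Level 0: attic
Level 1: kitchen, library
Level 2: hall, pantry, study, vault, workshop
Level 3: chapel, closet, foyer, parlor, patio

hall, pantry, study, vault, workshop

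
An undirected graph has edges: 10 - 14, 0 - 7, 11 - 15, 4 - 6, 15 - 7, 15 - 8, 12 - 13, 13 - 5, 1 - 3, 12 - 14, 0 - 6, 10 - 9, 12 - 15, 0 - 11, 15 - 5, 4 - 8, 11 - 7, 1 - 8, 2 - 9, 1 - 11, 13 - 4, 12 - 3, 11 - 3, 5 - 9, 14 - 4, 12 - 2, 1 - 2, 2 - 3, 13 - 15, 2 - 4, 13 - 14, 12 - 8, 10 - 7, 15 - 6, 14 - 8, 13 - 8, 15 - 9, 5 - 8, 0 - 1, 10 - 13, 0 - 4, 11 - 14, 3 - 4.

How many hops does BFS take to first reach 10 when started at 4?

2

Level 0: 4
Level 1: 0, 2, 3, 6, 8, 13, 14
Level 2: 1, 5, 7, 9, 10, 11, 12, 15
10 first appears at level 2.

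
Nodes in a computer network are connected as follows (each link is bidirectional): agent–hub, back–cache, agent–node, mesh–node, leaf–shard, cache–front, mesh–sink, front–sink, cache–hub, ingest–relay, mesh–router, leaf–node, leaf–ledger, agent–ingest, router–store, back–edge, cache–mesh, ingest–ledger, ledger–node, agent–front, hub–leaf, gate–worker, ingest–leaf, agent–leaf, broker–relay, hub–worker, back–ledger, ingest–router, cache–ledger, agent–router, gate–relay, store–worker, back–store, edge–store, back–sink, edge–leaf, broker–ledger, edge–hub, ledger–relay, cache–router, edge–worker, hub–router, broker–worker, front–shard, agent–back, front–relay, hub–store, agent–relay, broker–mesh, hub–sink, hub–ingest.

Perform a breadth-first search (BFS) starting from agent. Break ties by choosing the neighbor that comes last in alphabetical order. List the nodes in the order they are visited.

agent, router, relay, node, leaf, ingest, hub, front, back, store, mesh, cache, ledger, gate, broker, shard, edge, worker, sink

Visit agent; enqueue router, relay, node, leaf, ingest, hub, front, back → queue [router, relay, node, leaf, ingest, hub, front, back]
Visit router; enqueue store, mesh, cache → queue [relay, node, leaf, ingest, hub, front, back, store, mesh, cache]
Visit relay; enqueue ledger, gate, broker → queue [node, leaf, ingest, hub, front, back, store, mesh, cache, ledger, gate, broker]
Visit node → queue [leaf, ingest, hub, front, back, store, mesh, cache, ledger, gate, broker]
Visit leaf; enqueue shard, edge → queue [ingest, hub, front, back, store, mesh, cache, ledger, gate, broker, shard, edge]
Visit ingest → queue [hub, front, back, store, mesh, cache, ledger, gate, broker, shard, edge]
Visit hub; enqueue worker, sink → queue [front, back, store, mesh, cache, ledger, gate, broker, shard, edge, worker, sink]
Visit front → queue [back, store, mesh, cache, ledger, gate, broker, shard, edge, worker, sink]
Visit back → queue [store, mesh, cache, ledger, gate, broker, shard, edge, worker, sink]
Visit store → queue [mesh, cache, ledger, gate, broker, shard, edge, worker, sink]
Visit mesh → queue [cache, ledger, gate, broker, shard, edge, worker, sink]
Visit cache → queue [ledger, gate, broker, shard, edge, worker, sink]
Visit ledger → queue [gate, broker, shard, edge, worker, sink]
Visit gate → queue [broker, shard, edge, worker, sink]
Visit broker → queue [shard, edge, worker, sink]
Visit shard → queue [edge, worker, sink]
Visit edge → queue [worker, sink]
Visit worker → queue [sink]
Visit sink → queue []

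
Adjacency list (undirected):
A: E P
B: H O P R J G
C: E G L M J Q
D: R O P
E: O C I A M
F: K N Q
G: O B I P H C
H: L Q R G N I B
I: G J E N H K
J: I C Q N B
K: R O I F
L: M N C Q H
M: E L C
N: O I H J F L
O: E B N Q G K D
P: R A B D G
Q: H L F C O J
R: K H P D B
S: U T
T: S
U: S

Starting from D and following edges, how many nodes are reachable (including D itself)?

18

BFS from D visits: D, R, O, P, K, H, B, E, N, Q, G, A, I, F, L, J, C, M
Reachable nodes: 18 of 21 total.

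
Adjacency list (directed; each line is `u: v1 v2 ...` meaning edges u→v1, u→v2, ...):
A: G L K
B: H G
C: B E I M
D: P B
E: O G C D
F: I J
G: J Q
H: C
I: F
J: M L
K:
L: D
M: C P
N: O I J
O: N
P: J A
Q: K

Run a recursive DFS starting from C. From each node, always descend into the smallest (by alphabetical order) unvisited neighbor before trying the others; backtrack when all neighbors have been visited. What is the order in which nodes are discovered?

Visit C
C → B
B → G
G → J
J → L
L → D
D → P
P → A
A → K
J → M
G → Q
B → H
C → E
E → O
O → N
N → I
I → F

C, B, G, J, L, D, P, A, K, M, Q, H, E, O, N, I, F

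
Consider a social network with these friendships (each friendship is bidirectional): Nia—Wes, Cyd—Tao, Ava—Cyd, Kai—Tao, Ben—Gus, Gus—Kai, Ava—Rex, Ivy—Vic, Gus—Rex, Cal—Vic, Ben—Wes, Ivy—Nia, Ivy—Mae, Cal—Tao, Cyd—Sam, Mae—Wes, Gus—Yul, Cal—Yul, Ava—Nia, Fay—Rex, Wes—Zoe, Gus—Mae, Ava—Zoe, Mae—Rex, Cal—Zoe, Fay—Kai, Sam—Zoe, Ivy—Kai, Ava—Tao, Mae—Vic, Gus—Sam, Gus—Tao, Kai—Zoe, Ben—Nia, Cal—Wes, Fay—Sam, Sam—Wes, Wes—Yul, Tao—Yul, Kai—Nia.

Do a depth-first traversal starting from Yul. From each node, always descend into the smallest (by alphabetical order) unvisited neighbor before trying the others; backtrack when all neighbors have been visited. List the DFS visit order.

Yul, Cal, Tao, Ava, Cyd, Sam, Fay, Kai, Gus, Ben, Nia, Ivy, Mae, Rex, Vic, Wes, Zoe

Visit Yul
Yul → Cal
Cal → Tao
Tao → Ava
Ava → Cyd
Cyd → Sam
Sam → Fay
Fay → Kai
Kai → Gus
Gus → Ben
Ben → Nia
Nia → Ivy
Ivy → Mae
Mae → Rex
Mae → Vic
Mae → Wes
Wes → Zoe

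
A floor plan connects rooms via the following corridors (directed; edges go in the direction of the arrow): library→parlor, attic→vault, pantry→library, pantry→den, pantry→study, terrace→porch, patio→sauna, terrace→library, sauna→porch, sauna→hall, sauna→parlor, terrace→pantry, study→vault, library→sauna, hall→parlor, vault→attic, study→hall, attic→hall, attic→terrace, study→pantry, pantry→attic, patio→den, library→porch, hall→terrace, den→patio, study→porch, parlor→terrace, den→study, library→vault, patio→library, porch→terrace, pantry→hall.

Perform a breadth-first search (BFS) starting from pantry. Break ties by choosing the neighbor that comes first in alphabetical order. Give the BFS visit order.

Visit pantry; enqueue attic, den, hall, library, study → queue [attic, den, hall, library, study]
Visit attic; enqueue terrace, vault → queue [den, hall, library, study, terrace, vault]
Visit den; enqueue patio → queue [hall, library, study, terrace, vault, patio]
Visit hall; enqueue parlor → queue [library, study, terrace, vault, patio, parlor]
Visit library; enqueue porch, sauna → queue [study, terrace, vault, patio, parlor, porch, sauna]
Visit study → queue [terrace, vault, patio, parlor, porch, sauna]
Visit terrace → queue [vault, patio, parlor, porch, sauna]
Visit vault → queue [patio, parlor, porch, sauna]
Visit patio → queue [parlor, porch, sauna]
Visit parlor → queue [porch, sauna]
Visit porch → queue [sauna]
Visit sauna → queue []

pantry → attic → den → hall → library → study → terrace → vault → patio → parlor → porch → sauna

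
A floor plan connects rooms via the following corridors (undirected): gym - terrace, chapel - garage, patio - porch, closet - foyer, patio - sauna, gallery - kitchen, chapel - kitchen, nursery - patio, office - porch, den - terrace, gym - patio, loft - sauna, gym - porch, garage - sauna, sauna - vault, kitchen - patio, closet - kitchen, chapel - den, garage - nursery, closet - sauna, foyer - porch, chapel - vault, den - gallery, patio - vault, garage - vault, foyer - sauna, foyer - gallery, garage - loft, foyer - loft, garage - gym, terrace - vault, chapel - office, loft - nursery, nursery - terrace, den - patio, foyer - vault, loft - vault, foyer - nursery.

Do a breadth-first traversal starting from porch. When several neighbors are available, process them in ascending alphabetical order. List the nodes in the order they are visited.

porch, foyer, gym, office, patio, closet, gallery, loft, nursery, sauna, vault, garage, terrace, chapel, den, kitchen

Visit porch; enqueue foyer, gym, office, patio → queue [foyer, gym, office, patio]
Visit foyer; enqueue closet, gallery, loft, nursery, sauna, vault → queue [gym, office, patio, closet, gallery, loft, nursery, sauna, vault]
Visit gym; enqueue garage, terrace → queue [office, patio, closet, gallery, loft, nursery, sauna, vault, garage, terrace]
Visit office; enqueue chapel → queue [patio, closet, gallery, loft, nursery, sauna, vault, garage, terrace, chapel]
Visit patio; enqueue den, kitchen → queue [closet, gallery, loft, nursery, sauna, vault, garage, terrace, chapel, den, kitchen]
Visit closet → queue [gallery, loft, nursery, sauna, vault, garage, terrace, chapel, den, kitchen]
Visit gallery → queue [loft, nursery, sauna, vault, garage, terrace, chapel, den, kitchen]
Visit loft → queue [nursery, sauna, vault, garage, terrace, chapel, den, kitchen]
Visit nursery → queue [sauna, vault, garage, terrace, chapel, den, kitchen]
Visit sauna → queue [vault, garage, terrace, chapel, den, kitchen]
Visit vault → queue [garage, terrace, chapel, den, kitchen]
Visit garage → queue [terrace, chapel, den, kitchen]
Visit terrace → queue [chapel, den, kitchen]
Visit chapel → queue [den, kitchen]
Visit den → queue [kitchen]
Visit kitchen → queue []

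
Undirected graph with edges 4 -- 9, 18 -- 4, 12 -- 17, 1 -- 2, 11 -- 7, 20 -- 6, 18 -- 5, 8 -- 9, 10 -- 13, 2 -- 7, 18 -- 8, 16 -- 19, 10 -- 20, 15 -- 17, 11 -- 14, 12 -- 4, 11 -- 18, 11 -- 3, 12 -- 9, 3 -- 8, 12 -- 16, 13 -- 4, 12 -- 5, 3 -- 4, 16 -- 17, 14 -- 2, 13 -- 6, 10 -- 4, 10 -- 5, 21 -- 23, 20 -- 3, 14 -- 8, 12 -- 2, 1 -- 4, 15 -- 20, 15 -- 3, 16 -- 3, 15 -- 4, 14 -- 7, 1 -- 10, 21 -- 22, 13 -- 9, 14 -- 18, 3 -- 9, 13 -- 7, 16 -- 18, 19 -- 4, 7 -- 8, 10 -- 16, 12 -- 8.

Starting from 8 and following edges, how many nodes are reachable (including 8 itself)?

20

BFS from 8 visits: 8, 18, 14, 12, 9, 7, 3, 16, 11, 5, 4, 2, 17, 13, 20, 15, 19, 10, 1, 6
Reachable nodes: 20 of 23 total.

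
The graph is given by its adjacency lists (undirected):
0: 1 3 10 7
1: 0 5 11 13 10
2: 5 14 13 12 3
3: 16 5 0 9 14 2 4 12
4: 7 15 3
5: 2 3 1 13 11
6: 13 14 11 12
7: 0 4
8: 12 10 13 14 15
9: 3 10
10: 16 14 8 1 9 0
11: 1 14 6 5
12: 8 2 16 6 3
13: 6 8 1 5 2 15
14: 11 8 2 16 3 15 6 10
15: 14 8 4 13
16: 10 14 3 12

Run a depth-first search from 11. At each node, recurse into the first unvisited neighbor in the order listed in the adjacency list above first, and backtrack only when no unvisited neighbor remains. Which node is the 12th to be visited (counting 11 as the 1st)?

Visit 11
11 → 1
1 → 0
0 → 3
3 → 16
16 → 10
10 → 14
14 → 8
8 → 12
12 → 2
2 → 5
5 → 13
13 → 6
13 → 15
15 → 4
4 → 7
10 → 9

Visit order: 11, 1, 0, 3, 16, 10, 14, 8, 12, 2, 5, 13, 6, 15, 4, 7, 9

13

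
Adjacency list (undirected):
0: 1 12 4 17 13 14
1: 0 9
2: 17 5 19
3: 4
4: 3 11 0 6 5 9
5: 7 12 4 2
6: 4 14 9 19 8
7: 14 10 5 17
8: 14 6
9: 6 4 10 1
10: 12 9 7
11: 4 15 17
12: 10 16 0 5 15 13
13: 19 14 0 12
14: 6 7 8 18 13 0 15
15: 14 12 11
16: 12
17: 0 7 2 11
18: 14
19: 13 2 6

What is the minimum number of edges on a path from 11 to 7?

2

Level 0: 11
Level 1: 4, 15, 17
Level 2: 0, 2, 3, 5, 6, 7, 9, 12, 14
Level 3: 1, 8, 10, 13, 16, 18, 19
7 first appears at level 2.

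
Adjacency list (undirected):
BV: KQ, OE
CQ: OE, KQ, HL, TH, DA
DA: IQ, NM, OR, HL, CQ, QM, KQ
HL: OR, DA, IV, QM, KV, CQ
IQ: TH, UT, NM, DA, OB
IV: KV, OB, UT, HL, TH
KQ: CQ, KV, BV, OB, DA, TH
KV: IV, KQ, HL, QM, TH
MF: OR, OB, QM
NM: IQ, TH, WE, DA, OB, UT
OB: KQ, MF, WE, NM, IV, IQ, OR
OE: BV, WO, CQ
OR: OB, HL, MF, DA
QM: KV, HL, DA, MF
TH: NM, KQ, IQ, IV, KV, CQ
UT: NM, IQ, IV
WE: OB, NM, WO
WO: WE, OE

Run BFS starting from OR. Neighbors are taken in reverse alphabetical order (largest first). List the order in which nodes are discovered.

OR -> OB -> MF -> HL -> DA -> WE -> NM -> KQ -> IV -> IQ -> QM -> KV -> CQ -> WO -> UT -> TH -> BV -> OE

Visit OR; enqueue OB, MF, HL, DA → queue [OB, MF, HL, DA]
Visit OB; enqueue WE, NM, KQ, IV, IQ → queue [MF, HL, DA, WE, NM, KQ, IV, IQ]
Visit MF; enqueue QM → queue [HL, DA, WE, NM, KQ, IV, IQ, QM]
Visit HL; enqueue KV, CQ → queue [DA, WE, NM, KQ, IV, IQ, QM, KV, CQ]
Visit DA → queue [WE, NM, KQ, IV, IQ, QM, KV, CQ]
Visit WE; enqueue WO → queue [NM, KQ, IV, IQ, QM, KV, CQ, WO]
Visit NM; enqueue UT, TH → queue [KQ, IV, IQ, QM, KV, CQ, WO, UT, TH]
Visit KQ; enqueue BV → queue [IV, IQ, QM, KV, CQ, WO, UT, TH, BV]
Visit IV → queue [IQ, QM, KV, CQ, WO, UT, TH, BV]
Visit IQ → queue [QM, KV, CQ, WO, UT, TH, BV]
Visit QM → queue [KV, CQ, WO, UT, TH, BV]
Visit KV → queue [CQ, WO, UT, TH, BV]
Visit CQ; enqueue OE → queue [WO, UT, TH, BV, OE]
Visit WO → queue [UT, TH, BV, OE]
Visit UT → queue [TH, BV, OE]
Visit TH → queue [BV, OE]
Visit BV → queue [OE]
Visit OE → queue []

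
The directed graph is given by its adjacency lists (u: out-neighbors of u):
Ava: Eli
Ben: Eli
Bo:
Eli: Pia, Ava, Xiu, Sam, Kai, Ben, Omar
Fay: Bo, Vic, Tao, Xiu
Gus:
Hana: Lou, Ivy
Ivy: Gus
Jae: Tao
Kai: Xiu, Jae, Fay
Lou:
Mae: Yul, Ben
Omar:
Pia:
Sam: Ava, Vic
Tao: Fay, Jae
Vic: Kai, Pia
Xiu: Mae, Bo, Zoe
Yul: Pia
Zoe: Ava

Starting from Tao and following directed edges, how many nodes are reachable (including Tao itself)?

BFS from Tao visits: Tao, Jae, Fay, Xiu, Vic, Bo, Zoe, Mae, Pia, Kai, Ava, Yul, Ben, Eli, Sam, Omar
Reachable nodes: 16 of 20 total.

16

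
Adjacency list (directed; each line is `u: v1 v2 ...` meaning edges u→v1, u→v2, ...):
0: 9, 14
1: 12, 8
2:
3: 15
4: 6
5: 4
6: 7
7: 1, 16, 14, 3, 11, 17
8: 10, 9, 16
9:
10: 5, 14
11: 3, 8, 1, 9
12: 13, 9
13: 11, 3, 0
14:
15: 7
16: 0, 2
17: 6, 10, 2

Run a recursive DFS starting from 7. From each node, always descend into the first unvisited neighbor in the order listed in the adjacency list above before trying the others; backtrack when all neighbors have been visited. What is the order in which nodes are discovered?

7, 1, 12, 13, 11, 3, 15, 8, 10, 5, 4, 6, 14, 9, 16, 0, 2, 17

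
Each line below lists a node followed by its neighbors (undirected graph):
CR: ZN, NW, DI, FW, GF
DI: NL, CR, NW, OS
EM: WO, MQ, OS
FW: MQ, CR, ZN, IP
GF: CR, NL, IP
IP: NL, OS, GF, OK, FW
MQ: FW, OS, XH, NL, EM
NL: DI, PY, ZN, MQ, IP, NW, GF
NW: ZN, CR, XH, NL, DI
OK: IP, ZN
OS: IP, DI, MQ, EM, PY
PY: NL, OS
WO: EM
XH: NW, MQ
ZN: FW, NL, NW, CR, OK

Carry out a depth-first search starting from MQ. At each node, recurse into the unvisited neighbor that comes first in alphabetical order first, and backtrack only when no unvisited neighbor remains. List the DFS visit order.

MQ → EM → OS → DI → CR → FW → IP → GF → NL → NW → XH → ZN → OK → PY → WO

Visit MQ
MQ → EM
EM → OS
OS → DI
DI → CR
CR → FW
FW → IP
IP → GF
GF → NL
NL → NW
NW → XH
NW → ZN
ZN → OK
NL → PY
EM → WO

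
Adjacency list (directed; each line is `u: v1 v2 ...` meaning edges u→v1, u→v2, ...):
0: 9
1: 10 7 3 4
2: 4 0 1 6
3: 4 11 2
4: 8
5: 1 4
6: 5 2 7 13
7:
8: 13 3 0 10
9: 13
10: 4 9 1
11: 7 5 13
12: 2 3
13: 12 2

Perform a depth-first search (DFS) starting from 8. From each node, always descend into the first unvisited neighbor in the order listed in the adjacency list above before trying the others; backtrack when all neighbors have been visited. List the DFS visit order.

Visit 8
8 → 13
13 → 12
12 → 2
2 → 4
2 → 0
0 → 9
2 → 1
1 → 10
1 → 7
1 → 3
3 → 11
11 → 5
2 → 6

8, 13, 12, 2, 4, 0, 9, 1, 10, 7, 3, 11, 5, 6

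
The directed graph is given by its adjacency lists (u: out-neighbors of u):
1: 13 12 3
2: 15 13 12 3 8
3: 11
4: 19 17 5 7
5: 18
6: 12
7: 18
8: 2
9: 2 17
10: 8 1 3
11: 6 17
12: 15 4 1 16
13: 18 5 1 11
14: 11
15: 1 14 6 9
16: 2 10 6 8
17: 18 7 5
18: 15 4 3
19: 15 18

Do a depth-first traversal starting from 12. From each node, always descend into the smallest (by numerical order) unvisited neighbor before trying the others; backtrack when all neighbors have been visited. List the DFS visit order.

12, 1, 3, 11, 6, 17, 5, 18, 4, 7, 19, 15, 9, 2, 8, 13, 14, 16, 10

Visit 12
12 → 1
1 → 3
3 → 11
11 → 6
11 → 17
17 → 5
5 → 18
18 → 4
4 → 7
4 → 19
19 → 15
15 → 9
9 → 2
2 → 8
2 → 13
15 → 14
12 → 16
16 → 10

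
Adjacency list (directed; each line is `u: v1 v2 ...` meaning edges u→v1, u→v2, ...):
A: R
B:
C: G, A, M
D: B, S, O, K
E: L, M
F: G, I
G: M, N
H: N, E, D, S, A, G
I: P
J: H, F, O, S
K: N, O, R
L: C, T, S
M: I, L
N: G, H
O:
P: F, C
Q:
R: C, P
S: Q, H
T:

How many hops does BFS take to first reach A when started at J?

2

Level 0: J
Level 1: F, H, O, S
Level 2: A, D, E, G, I, N, Q
Level 3: B, K, L, M, P, R
Level 4: C, T
A first appears at level 2.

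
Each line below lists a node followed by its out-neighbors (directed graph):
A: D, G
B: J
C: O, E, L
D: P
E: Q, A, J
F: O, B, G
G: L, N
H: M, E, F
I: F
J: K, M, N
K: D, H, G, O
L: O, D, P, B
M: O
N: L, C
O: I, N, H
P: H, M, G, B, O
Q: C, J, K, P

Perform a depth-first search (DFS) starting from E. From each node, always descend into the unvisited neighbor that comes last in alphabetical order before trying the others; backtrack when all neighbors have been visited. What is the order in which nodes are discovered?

E, Q, P, O, N, L, D, B, J, M, K, H, F, G, C, I, A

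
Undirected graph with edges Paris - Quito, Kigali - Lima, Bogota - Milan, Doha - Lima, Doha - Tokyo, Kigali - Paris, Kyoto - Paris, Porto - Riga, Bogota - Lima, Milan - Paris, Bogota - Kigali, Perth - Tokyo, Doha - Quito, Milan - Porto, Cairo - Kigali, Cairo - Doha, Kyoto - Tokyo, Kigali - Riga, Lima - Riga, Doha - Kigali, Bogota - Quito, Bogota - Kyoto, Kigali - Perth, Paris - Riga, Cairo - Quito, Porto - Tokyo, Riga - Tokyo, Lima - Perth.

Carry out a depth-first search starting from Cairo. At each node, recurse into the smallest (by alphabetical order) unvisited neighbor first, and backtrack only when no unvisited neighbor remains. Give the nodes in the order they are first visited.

Cairo → Doha → Kigali → Bogota → Kyoto → Paris → Milan → Porto → Riga → Lima → Perth → Tokyo → Quito

Visit Cairo
Cairo → Doha
Doha → Kigali
Kigali → Bogota
Bogota → Kyoto
Kyoto → Paris
Paris → Milan
Milan → Porto
Porto → Riga
Riga → Lima
Lima → Perth
Perth → Tokyo
Paris → Quito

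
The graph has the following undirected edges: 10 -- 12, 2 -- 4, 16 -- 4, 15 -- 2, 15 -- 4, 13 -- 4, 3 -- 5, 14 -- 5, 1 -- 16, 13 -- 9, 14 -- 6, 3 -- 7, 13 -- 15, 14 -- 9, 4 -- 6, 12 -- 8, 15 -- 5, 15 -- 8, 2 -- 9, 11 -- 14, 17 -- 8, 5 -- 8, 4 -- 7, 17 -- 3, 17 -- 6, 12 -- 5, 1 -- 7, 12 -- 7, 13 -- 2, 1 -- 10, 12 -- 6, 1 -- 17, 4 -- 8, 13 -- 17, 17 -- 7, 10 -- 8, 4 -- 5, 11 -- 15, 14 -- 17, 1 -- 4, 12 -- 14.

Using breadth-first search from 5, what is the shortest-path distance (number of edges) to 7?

2

Level 0: 5
Level 1: 3, 4, 8, 12, 14, 15
Level 2: 1, 2, 6, 7, 9, 10, 11, 13, 16, 17
7 first appears at level 2.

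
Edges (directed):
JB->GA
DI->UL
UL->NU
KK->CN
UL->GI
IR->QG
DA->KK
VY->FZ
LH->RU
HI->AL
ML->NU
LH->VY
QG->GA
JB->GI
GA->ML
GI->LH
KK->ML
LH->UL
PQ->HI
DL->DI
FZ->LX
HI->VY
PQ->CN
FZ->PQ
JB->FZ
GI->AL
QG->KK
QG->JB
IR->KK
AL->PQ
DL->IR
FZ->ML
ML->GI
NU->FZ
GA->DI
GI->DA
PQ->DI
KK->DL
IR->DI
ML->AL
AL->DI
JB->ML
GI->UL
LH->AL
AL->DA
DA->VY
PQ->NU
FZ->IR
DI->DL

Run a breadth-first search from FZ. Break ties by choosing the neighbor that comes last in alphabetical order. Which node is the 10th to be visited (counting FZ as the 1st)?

Visit FZ; enqueue PQ, ML, LX, IR → queue [PQ, ML, LX, IR]
Visit PQ; enqueue NU, HI, DI, CN → queue [ML, LX, IR, NU, HI, DI, CN]
Visit ML; enqueue GI, AL → queue [LX, IR, NU, HI, DI, CN, GI, AL]
Visit LX → queue [IR, NU, HI, DI, CN, GI, AL]
Visit IR; enqueue QG, KK → queue [NU, HI, DI, CN, GI, AL, QG, KK]
Visit NU → queue [HI, DI, CN, GI, AL, QG, KK]
Visit HI; enqueue VY → queue [DI, CN, GI, AL, QG, KK, VY]
Visit DI; enqueue UL, DL → queue [CN, GI, AL, QG, KK, VY, UL, DL]
Visit CN → queue [GI, AL, QG, KK, VY, UL, DL]
Visit GI; enqueue LH, DA → queue [AL, QG, KK, VY, UL, DL, LH, DA]
Visit AL → queue [QG, KK, VY, UL, DL, LH, DA]
Visit QG; enqueue JB, GA → queue [KK, VY, UL, DL, LH, DA, JB, GA]
Visit KK → queue [VY, UL, DL, LH, DA, JB, GA]
Visit VY → queue [UL, DL, LH, DA, JB, GA]
Visit UL → queue [DL, LH, DA, JB, GA]
Visit DL → queue [LH, DA, JB, GA]
Visit LH; enqueue RU → queue [DA, JB, GA, RU]
Visit DA → queue [JB, GA, RU]
Visit JB → queue [GA, RU]
Visit GA → queue [RU]
Visit RU → queue []

Visit order: FZ, PQ, ML, LX, IR, NU, HI, DI, CN, GI, AL, QG, KK, VY, UL, DL, LH, DA, JB, GA, RU

GI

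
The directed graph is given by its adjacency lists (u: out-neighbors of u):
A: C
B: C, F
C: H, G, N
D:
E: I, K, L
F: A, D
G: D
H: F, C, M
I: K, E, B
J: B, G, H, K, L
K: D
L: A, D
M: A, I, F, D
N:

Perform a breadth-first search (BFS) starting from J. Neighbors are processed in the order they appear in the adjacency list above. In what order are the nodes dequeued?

J B G H K L C F D M A N I E

Visit J; enqueue B, G, H, K, L → queue [B, G, H, K, L]
Visit B; enqueue C, F → queue [G, H, K, L, C, F]
Visit G; enqueue D → queue [H, K, L, C, F, D]
Visit H; enqueue M → queue [K, L, C, F, D, M]
Visit K → queue [L, C, F, D, M]
Visit L; enqueue A → queue [C, F, D, M, A]
Visit C; enqueue N → queue [F, D, M, A, N]
Visit F → queue [D, M, A, N]
Visit D → queue [M, A, N]
Visit M; enqueue I → queue [A, N, I]
Visit A → queue [N, I]
Visit N → queue [I]
Visit I; enqueue E → queue [E]
Visit E → queue []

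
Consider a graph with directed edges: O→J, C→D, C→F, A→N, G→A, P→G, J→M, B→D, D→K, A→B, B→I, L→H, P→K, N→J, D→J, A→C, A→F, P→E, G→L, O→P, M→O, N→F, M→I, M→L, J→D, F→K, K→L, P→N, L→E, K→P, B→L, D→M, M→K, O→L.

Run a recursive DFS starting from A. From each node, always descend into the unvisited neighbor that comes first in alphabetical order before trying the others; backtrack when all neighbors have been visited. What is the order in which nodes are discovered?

Visit A
A → B
B → D
D → J
J → M
M → I
M → K
K → L
L → E
L → H
K → P
P → G
P → N
N → F
M → O
A → C

A → B → D → J → M → I → K → L → E → H → P → G → N → F → O → C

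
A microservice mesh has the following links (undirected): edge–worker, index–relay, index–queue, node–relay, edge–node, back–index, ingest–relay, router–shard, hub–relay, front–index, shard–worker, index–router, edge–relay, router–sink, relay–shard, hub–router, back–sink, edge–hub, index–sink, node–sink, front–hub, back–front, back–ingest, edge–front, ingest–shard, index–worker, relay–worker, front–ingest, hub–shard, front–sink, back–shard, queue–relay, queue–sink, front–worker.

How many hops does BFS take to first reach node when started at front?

Level 0: front
Level 1: back, edge, hub, index, ingest, sink, worker
Level 2: node, queue, relay, router, shard
node first appears at level 2.

2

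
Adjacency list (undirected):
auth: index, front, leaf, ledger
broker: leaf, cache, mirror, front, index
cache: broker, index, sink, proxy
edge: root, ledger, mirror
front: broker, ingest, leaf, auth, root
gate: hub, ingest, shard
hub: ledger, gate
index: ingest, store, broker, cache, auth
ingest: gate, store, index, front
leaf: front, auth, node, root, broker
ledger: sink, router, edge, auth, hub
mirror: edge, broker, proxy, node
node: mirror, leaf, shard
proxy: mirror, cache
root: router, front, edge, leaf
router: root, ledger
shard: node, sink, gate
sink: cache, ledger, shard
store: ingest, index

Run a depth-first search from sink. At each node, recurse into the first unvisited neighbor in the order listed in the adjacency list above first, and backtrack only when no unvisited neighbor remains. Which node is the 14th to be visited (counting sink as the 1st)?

Visit sink
sink → cache
cache → broker
broker → leaf
leaf → front
front → ingest
ingest → gate
gate → hub
hub → ledger
ledger → router
router → root
root → edge
edge → mirror
mirror → proxy
mirror → node
node → shard
ledger → auth
auth → index
index → store

Visit order: sink, cache, broker, leaf, front, ingest, gate, hub, ledger, router, root, edge, mirror, proxy, node, shard, auth, index, store

proxy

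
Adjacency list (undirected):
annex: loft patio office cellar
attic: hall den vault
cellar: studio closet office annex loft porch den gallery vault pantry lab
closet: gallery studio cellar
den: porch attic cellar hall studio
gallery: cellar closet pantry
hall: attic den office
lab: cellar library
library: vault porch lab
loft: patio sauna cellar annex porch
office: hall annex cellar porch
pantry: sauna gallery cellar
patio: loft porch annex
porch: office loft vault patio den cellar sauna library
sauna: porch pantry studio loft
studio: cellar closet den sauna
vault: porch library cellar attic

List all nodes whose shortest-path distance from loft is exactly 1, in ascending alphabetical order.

annex, cellar, patio, porch, sauna

Level 0: loft
Level 1: annex, cellar, patio, porch, sauna
Level 2: closet, den, gallery, lab, library, office, pantry, studio, vault
Level 3: attic, hall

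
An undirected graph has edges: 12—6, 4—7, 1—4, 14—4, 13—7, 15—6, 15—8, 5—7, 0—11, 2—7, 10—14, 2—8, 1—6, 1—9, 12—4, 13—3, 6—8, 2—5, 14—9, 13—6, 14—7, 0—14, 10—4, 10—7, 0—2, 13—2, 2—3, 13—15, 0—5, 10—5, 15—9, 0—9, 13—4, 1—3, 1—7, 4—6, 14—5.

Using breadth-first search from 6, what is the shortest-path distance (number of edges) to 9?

2

Level 0: 6
Level 1: 1, 4, 8, 12, 13, 15
Level 2: 2, 3, 7, 9, 10, 14
Level 3: 0, 5
Level 4: 11
9 first appears at level 2.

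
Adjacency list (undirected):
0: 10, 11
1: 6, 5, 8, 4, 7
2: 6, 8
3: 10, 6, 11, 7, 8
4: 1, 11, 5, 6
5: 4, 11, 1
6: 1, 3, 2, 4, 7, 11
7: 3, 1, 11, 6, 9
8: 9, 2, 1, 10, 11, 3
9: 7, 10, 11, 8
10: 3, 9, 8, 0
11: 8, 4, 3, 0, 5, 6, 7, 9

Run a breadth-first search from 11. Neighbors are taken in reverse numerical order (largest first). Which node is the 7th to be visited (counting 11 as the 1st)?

4

Visit 11; enqueue 9, 8, 7, 6, 5, 4, 3, 0 → queue [9, 8, 7, 6, 5, 4, 3, 0]
Visit 9; enqueue 10 → queue [8, 7, 6, 5, 4, 3, 0, 10]
Visit 8; enqueue 2, 1 → queue [7, 6, 5, 4, 3, 0, 10, 2, 1]
Visit 7 → queue [6, 5, 4, 3, 0, 10, 2, 1]
Visit 6 → queue [5, 4, 3, 0, 10, 2, 1]
Visit 5 → queue [4, 3, 0, 10, 2, 1]
Visit 4 → queue [3, 0, 10, 2, 1]
Visit 3 → queue [0, 10, 2, 1]
Visit 0 → queue [10, 2, 1]
Visit 10 → queue [2, 1]
Visit 2 → queue [1]
Visit 1 → queue []

Visit order: 11, 9, 8, 7, 6, 5, 4, 3, 0, 10, 2, 1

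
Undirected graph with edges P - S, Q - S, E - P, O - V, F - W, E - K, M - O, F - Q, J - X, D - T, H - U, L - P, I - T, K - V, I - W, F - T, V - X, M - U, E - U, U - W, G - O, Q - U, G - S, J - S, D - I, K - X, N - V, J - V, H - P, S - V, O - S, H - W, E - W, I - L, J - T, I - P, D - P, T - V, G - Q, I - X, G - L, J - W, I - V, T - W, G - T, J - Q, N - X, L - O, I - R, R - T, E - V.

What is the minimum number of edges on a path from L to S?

2

Level 0: L
Level 1: G, I, O, P
Level 2: D, E, H, M, Q, R, S, T, V, W, X
Level 3: F, J, K, N, U
S first appears at level 2.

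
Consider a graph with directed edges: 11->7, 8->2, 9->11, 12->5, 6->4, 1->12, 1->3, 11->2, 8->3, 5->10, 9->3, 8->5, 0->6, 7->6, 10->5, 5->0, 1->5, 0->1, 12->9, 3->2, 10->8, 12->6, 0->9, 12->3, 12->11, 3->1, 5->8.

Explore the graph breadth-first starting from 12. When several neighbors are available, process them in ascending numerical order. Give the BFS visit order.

Visit 12; enqueue 3, 5, 6, 9, 11 → queue [3, 5, 6, 9, 11]
Visit 3; enqueue 1, 2 → queue [5, 6, 9, 11, 1, 2]
Visit 5; enqueue 0, 8, 10 → queue [6, 9, 11, 1, 2, 0, 8, 10]
Visit 6; enqueue 4 → queue [9, 11, 1, 2, 0, 8, 10, 4]
Visit 9 → queue [11, 1, 2, 0, 8, 10, 4]
Visit 11; enqueue 7 → queue [1, 2, 0, 8, 10, 4, 7]
Visit 1 → queue [2, 0, 8, 10, 4, 7]
Visit 2 → queue [0, 8, 10, 4, 7]
Visit 0 → queue [8, 10, 4, 7]
Visit 8 → queue [10, 4, 7]
Visit 10 → queue [4, 7]
Visit 4 → queue [7]
Visit 7 → queue []

12, 3, 5, 6, 9, 11, 1, 2, 0, 8, 10, 4, 7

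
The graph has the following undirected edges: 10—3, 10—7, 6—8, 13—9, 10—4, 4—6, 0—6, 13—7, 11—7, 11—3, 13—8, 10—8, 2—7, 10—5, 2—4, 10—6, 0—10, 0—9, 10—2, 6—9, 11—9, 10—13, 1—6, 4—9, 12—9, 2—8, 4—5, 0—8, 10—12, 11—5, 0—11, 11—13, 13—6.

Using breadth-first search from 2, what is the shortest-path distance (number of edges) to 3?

2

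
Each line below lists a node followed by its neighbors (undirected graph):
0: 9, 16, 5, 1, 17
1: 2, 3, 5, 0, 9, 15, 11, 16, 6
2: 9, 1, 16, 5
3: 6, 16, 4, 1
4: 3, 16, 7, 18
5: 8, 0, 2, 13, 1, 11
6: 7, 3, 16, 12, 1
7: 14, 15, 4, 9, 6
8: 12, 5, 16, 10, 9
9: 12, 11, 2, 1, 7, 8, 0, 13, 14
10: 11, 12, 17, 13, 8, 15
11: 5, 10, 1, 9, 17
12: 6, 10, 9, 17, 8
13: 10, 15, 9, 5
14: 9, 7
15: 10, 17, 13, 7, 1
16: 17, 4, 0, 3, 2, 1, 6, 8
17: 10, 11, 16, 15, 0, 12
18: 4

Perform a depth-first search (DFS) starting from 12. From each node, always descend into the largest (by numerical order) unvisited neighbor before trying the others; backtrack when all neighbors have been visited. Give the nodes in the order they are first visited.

Visit 12
12 → 17
17 → 16
16 → 8
8 → 10
10 → 15
15 → 13
13 → 9
9 → 14
14 → 7
7 → 6
6 → 3
3 → 4
4 → 18
3 → 1
1 → 11
11 → 5
5 → 2
5 → 0

12 → 17 → 16 → 8 → 10 → 15 → 13 → 9 → 14 → 7 → 6 → 3 → 4 → 18 → 1 → 11 → 5 → 2 → 0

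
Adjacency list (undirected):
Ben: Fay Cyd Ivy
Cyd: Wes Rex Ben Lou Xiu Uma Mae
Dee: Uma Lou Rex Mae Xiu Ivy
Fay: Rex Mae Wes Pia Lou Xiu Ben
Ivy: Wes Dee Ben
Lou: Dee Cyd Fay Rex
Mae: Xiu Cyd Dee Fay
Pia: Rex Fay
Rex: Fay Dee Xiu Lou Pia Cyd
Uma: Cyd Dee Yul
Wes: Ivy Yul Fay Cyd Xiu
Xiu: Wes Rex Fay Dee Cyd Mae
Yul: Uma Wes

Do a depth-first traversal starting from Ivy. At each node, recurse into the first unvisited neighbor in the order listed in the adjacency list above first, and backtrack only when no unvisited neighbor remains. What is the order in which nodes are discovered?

Visit Ivy
Ivy → Wes
Wes → Yul
Yul → Uma
Uma → Cyd
Cyd → Rex
Rex → Fay
Fay → Mae
Mae → Xiu
Xiu → Dee
Dee → Lou
Fay → Pia
Fay → Ben

Ivy → Wes → Yul → Uma → Cyd → Rex → Fay → Mae → Xiu → Dee → Lou → Pia → Ben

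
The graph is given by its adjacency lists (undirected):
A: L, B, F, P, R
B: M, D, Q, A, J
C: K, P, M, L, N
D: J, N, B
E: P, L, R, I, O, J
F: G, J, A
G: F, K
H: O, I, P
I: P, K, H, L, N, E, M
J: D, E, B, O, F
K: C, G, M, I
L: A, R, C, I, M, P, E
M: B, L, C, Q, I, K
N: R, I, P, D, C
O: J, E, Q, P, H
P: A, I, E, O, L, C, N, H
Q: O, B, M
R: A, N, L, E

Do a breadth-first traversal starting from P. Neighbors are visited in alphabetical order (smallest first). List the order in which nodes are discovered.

Visit P; enqueue A, C, E, H, I, L, N, O → queue [A, C, E, H, I, L, N, O]
Visit A; enqueue B, F, R → queue [C, E, H, I, L, N, O, B, F, R]
Visit C; enqueue K, M → queue [E, H, I, L, N, O, B, F, R, K, M]
Visit E; enqueue J → queue [H, I, L, N, O, B, F, R, K, M, J]
Visit H → queue [I, L, N, O, B, F, R, K, M, J]
Visit I → queue [L, N, O, B, F, R, K, M, J]
Visit L → queue [N, O, B, F, R, K, M, J]
Visit N; enqueue D → queue [O, B, F, R, K, M, J, D]
Visit O; enqueue Q → queue [B, F, R, K, M, J, D, Q]
Visit B → queue [F, R, K, M, J, D, Q]
Visit F; enqueue G → queue [R, K, M, J, D, Q, G]
Visit R → queue [K, M, J, D, Q, G]
Visit K → queue [M, J, D, Q, G]
Visit M → queue [J, D, Q, G]
Visit J → queue [D, Q, G]
Visit D → queue [Q, G]
Visit Q → queue [G]
Visit G → queue []

P → A → C → E → H → I → L → N → O → B → F → R → K → M → J → D → Q → G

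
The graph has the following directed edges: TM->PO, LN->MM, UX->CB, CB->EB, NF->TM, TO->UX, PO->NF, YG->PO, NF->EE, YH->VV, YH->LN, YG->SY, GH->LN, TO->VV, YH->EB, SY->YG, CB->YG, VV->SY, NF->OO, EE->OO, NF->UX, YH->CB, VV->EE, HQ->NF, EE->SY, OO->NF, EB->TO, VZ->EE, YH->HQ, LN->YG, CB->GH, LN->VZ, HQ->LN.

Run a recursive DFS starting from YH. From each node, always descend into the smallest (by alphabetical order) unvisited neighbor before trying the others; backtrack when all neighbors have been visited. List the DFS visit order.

YH, CB, EB, TO, UX, VV, EE, OO, NF, TM, PO, SY, YG, GH, LN, MM, VZ, HQ

Visit YH
YH → CB
CB → EB
EB → TO
TO → UX
TO → VV
VV → EE
EE → OO
OO → NF
NF → TM
TM → PO
EE → SY
SY → YG
CB → GH
GH → LN
LN → MM
LN → VZ
YH → HQ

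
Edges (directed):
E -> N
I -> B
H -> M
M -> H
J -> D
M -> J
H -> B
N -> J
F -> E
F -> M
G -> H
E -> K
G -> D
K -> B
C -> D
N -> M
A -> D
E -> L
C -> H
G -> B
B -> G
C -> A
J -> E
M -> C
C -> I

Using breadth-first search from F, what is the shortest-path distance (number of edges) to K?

Level 0: F
Level 1: E, M
Level 2: C, H, J, K, L, N
Level 3: A, B, D, I
Level 4: G
K first appears at level 2.

2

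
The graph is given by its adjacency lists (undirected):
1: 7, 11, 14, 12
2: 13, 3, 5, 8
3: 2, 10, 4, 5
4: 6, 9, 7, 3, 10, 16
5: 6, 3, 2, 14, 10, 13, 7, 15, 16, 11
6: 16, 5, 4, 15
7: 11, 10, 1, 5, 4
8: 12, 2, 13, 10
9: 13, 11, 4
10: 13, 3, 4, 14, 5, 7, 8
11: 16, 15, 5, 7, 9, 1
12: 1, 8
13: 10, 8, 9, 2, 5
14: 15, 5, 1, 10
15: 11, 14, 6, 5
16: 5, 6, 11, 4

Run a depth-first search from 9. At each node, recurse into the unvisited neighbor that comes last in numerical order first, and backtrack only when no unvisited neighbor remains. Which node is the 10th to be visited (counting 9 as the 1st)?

7

Visit 9
9 → 13
13 → 10
10 → 14
14 → 15
15 → 11
11 → 16
16 → 6
6 → 5
5 → 7
7 → 4
4 → 3
3 → 2
2 → 8
8 → 12
12 → 1

Visit order: 9, 13, 10, 14, 15, 11, 16, 6, 5, 7, 4, 3, 2, 8, 12, 1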